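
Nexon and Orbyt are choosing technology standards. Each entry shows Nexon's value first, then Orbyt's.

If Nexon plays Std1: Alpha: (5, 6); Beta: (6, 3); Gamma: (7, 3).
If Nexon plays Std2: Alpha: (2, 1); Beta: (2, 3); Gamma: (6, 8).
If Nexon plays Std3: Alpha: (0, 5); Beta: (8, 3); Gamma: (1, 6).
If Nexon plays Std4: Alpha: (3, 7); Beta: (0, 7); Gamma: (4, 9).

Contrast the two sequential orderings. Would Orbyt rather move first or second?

If Nexon leads: Orbyt's best replies are Std1→Alpha, Std2→Gamma, Std3→Gamma, Std4→Gamma; Nexon's induced payoffs 5, 6, 1, 4; outcome (Std2, Gamma), payoffs (6, 8).
If Orbyt leads: Nexon's best replies are Alpha→Std1, Beta→Std3, Gamma→Std1; Orbyt's induced payoffs 6, 3, 3; outcome (Std1, Alpha), payoffs (5, 6).
Orbyt gets 6 moving first and 8 moving second, so Orbyt prefers to move second.

second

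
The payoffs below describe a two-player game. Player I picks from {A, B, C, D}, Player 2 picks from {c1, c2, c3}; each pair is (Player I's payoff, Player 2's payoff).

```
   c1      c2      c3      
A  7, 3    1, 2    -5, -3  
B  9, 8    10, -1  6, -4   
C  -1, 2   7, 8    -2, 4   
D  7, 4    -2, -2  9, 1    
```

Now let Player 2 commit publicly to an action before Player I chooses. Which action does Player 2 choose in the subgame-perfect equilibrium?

c1

Work backward from Player I's decision.
- c1: Player I compares 7, 9, -1, 7 and picks B; Player 2 would get 8.
- c2: Player I compares 1, 10, 7, -2 and picks B; Player 2 would get -1.
- c3: Player I compares -5, 6, -2, 9 and picks D; Player 2 would get 1.
Among 8, -1, 1, the best is 8 at c1. Subgame-perfect outcome: (B, c1) with payoffs (9, 8).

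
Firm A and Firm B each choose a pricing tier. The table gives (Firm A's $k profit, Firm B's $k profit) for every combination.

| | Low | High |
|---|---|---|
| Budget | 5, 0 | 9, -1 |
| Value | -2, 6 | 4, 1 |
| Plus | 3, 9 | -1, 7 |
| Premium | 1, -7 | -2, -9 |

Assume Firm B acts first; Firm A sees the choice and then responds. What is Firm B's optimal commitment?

Firm A best-responds to each possible Firm B move:
- Low: Firm A compares 5, -2, 3, 1 and picks Budget; Firm B would get 0.
- High: Firm A compares 9, 4, -1, -2 and picks Budget; Firm B would get -1.
Maximizing over 0, -1, Firm B chooses Low. Subgame-perfect outcome: (Budget, Low) with payoffs (5, 0).

Low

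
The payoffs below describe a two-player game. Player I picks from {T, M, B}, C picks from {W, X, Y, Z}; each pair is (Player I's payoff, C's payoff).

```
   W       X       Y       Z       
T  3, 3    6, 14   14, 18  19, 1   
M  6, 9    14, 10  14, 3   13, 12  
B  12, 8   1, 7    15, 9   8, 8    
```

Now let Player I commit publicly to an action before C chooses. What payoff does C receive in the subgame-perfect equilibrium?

9

C best-responds to each possible Player I move:
- T: C compares 3, 14, 18, 1 and picks Y; Player I would get 14.
- M: C compares 9, 10, 3, 12 and picks Z; Player I would get 13.
- B: C compares 8, 7, 9, 8 and picks Y; Player I would get 15.
Maximizing over 14, 13, 15, Player I chooses B. Subgame-perfect outcome: (B, Y) with payoffs (15, 9).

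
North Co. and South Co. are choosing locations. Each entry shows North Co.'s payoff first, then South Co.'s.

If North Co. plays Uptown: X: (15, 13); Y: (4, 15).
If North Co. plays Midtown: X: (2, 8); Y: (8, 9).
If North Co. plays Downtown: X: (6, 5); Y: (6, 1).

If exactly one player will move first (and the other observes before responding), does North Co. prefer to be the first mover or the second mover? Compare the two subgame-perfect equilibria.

second

If North Co. leads: South Co.'s best replies are Uptown→Y, Midtown→Y, Downtown→X; North Co.'s induced payoffs 4, 8, 6; outcome (Midtown, Y), payoffs (8, 9).
If South Co. leads: North Co.'s best replies are X→Uptown, Y→Midtown; South Co.'s induced payoffs 13, 9; outcome (Uptown, X), payoffs (15, 13).
North Co. gets 8 moving first and 15 moving second, so North Co. prefers to move second.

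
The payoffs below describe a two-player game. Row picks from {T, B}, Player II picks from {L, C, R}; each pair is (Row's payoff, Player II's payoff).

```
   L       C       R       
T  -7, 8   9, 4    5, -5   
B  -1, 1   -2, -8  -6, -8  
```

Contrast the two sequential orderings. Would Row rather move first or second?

second

If Row leads: Player II's best replies are T→L, B→L; Row's induced payoffs -7, -1; outcome (B, L), payoffs (-1, 1).
If Player II leads: Row's best replies are L→B, C→T, R→T; Player II's induced payoffs 1, 4, -5; outcome (T, C), payoffs (9, 4).
Row gets -1 moving first and 9 moving second, so Row prefers to move second.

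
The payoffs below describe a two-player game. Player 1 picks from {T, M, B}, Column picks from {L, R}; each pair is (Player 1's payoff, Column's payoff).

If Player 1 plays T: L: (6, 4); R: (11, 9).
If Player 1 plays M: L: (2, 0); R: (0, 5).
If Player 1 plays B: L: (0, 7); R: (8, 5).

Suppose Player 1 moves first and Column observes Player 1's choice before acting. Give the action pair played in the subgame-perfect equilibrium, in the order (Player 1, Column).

(T, R)

Backward induction with Player 1 moving first.
- T: BR = R, leader payoff 11.
- M: BR = R, leader payoff 0.
- B: BR = L, leader payoff 0.
Among 11, 0, 0, the best is 11 at T. Subgame-perfect outcome: (T, R) with payoffs (11, 9).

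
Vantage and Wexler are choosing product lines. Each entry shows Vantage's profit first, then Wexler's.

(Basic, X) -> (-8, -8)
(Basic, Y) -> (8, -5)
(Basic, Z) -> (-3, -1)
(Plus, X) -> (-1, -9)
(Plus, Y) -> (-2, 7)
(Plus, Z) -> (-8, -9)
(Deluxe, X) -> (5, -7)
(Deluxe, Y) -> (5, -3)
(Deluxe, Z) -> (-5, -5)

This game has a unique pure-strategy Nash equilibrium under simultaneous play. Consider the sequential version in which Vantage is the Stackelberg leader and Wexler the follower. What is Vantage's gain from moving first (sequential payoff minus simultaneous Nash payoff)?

8

Wexler best-responds to each possible Vantage move:
- Basic: BR = Z, leader payoff -3.
- Plus: BR = Y, leader payoff -2.
- Deluxe: BR = Y, leader payoff 5.
Vantage's induced payoffs are -3, -2, 5, so Vantage commits to Deluxe. Subgame-perfect outcome: (Deluxe, Y) with payoffs (5, -3).
For the simultaneous game, intersect best replies.
Vantage's best replies: X→Deluxe; Y→Basic; Z→Basic.
Wexler's best replies: Basic→Z; Plus→Y; Deluxe→Y.
Only (Basic, Z) has each player best-responding; Nash payoffs (-3, -1).
Vantage's commitment gain: 5 − -3 = 8.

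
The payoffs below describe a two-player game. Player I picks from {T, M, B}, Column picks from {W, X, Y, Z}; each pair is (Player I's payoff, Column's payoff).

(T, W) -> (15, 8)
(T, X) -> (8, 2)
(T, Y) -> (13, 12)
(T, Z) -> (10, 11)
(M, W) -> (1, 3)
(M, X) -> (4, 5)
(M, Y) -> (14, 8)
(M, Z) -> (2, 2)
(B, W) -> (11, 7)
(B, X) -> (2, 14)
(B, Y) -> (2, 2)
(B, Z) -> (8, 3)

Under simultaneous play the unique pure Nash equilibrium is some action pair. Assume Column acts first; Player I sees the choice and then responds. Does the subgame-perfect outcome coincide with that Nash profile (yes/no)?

no

Backward induction with Column moving first.
- W → Player I plays T (best of 15, 1, 11); Column gets 8.
- X → Player I plays T (best of 8, 4, 2); Column gets 2.
- Y → Player I plays M (best of 13, 14, 2); Column gets 8.
- Z → Player I plays T (best of 10, 2, 8); Column gets 11.
Maximizing over 8, 2, 8, 11, Column chooses Z. Subgame-perfect outcome: (T, Z) with payoffs (10, 11).
Under simultaneous play:
Player I's best replies: W→T; X→T; Y→M; Z→T.
Column's best replies: T→Y; M→Y; B→X.
Only (M, Y) has each player best-responding; Nash payoffs (14, 8).
Sequential outcome (T, Z) differs from the Nash profile (M, Y).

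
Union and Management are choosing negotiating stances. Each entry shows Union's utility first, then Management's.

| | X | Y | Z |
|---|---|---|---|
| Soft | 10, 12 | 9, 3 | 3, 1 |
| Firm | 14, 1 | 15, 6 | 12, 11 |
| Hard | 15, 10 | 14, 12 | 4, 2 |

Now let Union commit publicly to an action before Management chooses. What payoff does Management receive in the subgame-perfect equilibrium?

Solve by backward induction (Union leads).
- Soft: Management compares 12, 3, 1 and picks X; Union would get 10.
- Firm: Management compares 1, 6, 11 and picks Z; Union would get 12.
- Hard: Management compares 10, 12, 2 and picks Y; Union would get 14.
Among 10, 12, 14, the best is 14 at Hard. Subgame-perfect outcome: (Hard, Y) with payoffs (14, 12).

12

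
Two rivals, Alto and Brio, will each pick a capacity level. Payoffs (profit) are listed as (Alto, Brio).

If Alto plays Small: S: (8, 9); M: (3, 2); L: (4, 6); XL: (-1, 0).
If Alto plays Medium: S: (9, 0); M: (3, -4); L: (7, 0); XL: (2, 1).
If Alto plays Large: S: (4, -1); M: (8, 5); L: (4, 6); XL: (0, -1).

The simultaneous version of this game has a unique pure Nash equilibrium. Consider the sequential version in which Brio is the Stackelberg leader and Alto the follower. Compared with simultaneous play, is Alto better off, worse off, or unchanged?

Work backward from Alto's decision.
- S: BR = Medium, leader payoff 0.
- M: BR = Large, leader payoff 5.
- L: BR = Medium, leader payoff 0.
- XL: BR = Medium, leader payoff 1.
Brio's induced payoffs are 0, 5, 0, 1, so Brio commits to M. Subgame-perfect outcome: (Large, M) with payoffs (8, 5).
For the simultaneous game, intersect best replies.
Alto's best replies: S→Medium; M→Large; L→Medium; XL→Medium.
Brio's best replies: Small→S; Medium→XL; Large→L.
The unique mutual best reply is (Medium, XL), giving (2, 1).
Alto earns 8 sequentially versus 2 at the Nash outcome: better off.

better off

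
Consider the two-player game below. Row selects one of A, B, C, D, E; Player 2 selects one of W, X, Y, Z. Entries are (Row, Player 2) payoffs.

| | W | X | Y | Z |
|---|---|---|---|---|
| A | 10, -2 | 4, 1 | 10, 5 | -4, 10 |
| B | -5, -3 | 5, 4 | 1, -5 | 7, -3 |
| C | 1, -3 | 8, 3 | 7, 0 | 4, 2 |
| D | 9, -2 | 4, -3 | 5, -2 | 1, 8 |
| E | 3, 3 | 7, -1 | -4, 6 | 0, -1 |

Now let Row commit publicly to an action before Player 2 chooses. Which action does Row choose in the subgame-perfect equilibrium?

Player 2 best-responds to each possible Row move:
- A: Player 2 compares -2, 1, 5, 10 and picks Z; Row would get -4.
- B: Player 2 compares -3, 4, -5, -3 and picks X; Row would get 5.
- C: Player 2 compares -3, 3, 0, 2 and picks X; Row would get 8.
- D: Player 2 compares -2, -3, -2, 8 and picks Z; Row would get 1.
- E: Player 2 compares 3, -1, 6, -1 and picks Y; Row would get -4.
Among -4, 5, 8, 1, -4, the best is 8 at C. Subgame-perfect outcome: (C, X) with payoffs (8, 3).

C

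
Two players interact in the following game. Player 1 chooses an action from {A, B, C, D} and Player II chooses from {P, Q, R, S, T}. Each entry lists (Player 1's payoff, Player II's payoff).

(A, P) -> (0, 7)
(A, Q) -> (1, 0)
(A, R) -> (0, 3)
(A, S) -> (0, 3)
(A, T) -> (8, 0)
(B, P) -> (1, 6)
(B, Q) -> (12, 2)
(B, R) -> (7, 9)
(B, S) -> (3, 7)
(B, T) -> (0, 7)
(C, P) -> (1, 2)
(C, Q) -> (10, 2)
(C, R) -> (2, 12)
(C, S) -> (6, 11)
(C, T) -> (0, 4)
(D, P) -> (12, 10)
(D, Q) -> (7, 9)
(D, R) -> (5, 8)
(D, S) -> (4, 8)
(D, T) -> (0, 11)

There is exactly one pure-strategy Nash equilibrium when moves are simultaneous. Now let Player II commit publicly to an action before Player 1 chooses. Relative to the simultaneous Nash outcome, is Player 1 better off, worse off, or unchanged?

Solve by backward induction (Player II leads).
- P → Player 1 plays D (best of 0, 1, 1, 12); Player II gets 10.
- Q → Player 1 plays B (best of 1, 12, 10, 7); Player II gets 2.
- R → Player 1 plays B (best of 0, 7, 2, 5); Player II gets 9.
- S → Player 1 plays C (best of 0, 3, 6, 4); Player II gets 11.
- T → Player 1 plays A (best of 8, 0, 0, 0); Player II gets 0.
Maximizing over 10, 2, 9, 11, 0, Player II chooses S. Subgame-perfect outcome: (C, S) with payoffs (6, 11).
Now find the simultaneous Nash equilibrium.
Player 1's best replies: P→D; Q→B; R→B; S→C; T→A.
Player II's best replies: A→P; B→R; C→R; D→T.
The unique mutual best reply is (B, R), giving (7, 9).
Player 1 earns 6 sequentially versus 7 at the Nash outcome: worse off.

worse off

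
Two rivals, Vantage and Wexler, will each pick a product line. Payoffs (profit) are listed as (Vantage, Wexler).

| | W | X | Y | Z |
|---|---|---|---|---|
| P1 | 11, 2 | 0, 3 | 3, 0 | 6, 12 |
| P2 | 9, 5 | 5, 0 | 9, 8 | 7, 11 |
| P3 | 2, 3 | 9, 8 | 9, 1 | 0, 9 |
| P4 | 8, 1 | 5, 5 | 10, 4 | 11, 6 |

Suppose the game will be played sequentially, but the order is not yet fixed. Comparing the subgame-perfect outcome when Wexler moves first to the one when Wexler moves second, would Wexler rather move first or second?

If Vantage leads: Wexler's best replies are P1→Z, P2→Z, P3→Z, P4→Z; Vantage's induced payoffs 6, 7, 0, 11; outcome (P4, Z), payoffs (11, 6).
If Wexler leads: Vantage's best replies are W→P1, X→P3, Y→P4, Z→P4; Wexler's induced payoffs 2, 8, 4, 6; outcome (P3, X), payoffs (9, 8).
Wexler gets 8 moving first and 6 moving second, so Wexler prefers to move first.

first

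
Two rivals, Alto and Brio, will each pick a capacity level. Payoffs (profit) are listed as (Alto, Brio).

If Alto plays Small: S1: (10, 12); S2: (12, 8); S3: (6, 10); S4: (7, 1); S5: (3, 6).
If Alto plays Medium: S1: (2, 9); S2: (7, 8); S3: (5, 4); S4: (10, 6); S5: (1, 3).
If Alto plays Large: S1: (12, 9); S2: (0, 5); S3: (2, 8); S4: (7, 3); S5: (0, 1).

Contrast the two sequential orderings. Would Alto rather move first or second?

If Alto leads: Brio's best replies are Small→S1, Medium→S1, Large→S1; Alto's induced payoffs 10, 2, 12; outcome (Large, S1), payoffs (12, 9).
If Brio leads: Alto's best replies are S1→Large, S2→Small, S3→Small, S4→Medium, S5→Small; Brio's induced payoffs 9, 8, 10, 6, 6; outcome (Small, S3), payoffs (6, 10).
Alto gets 12 moving first and 6 moving second, so Alto prefers to move first.

first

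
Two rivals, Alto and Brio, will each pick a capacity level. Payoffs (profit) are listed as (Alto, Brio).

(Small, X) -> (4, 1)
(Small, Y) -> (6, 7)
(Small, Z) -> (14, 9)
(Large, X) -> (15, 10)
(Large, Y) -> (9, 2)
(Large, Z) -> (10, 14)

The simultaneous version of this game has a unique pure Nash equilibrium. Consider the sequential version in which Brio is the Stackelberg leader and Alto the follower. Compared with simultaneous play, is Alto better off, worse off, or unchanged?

Alto best-responds to each possible Brio move:
- X → Alto plays Large (best of 4, 15); Brio gets 10.
- Y → Alto plays Large (best of 6, 9); Brio gets 2.
- Z → Alto plays Small (best of 14, 10); Brio gets 9.
Brio's induced payoffs are 10, 2, 9, so Brio commits to X. Subgame-perfect outcome: (Large, X) with payoffs (15, 10).
For the simultaneous game, intersect best replies.
Alto's best replies: X→Large; Y→Large; Z→Small.
Brio's best replies: Small→Z; Large→Z.
Only (Small, Z) has each player best-responding; Nash payoffs (14, 9).
Alto earns 15 sequentially versus 14 at the Nash outcome: better off.

better off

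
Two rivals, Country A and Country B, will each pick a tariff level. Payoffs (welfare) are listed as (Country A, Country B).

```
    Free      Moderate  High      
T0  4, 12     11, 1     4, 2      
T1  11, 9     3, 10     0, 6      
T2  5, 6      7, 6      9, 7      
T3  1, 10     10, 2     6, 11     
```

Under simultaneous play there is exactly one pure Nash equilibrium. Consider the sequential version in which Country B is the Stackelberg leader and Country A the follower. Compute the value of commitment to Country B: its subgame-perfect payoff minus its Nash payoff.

2

Country A best-responds to each possible Country B move:
- Free: Country A compares 4, 11, 5, 1 and picks T1; Country B would get 9.
- Moderate: Country A compares 11, 3, 7, 10 and picks T0; Country B would get 1.
- High: Country A compares 4, 0, 9, 6 and picks T2; Country B would get 7.
Maximizing over 9, 1, 7, Country B chooses Free. Subgame-perfect outcome: (T1, Free) with payoffs (11, 9).
Now find the simultaneous Nash equilibrium.
Country A's best replies: Free→T1; Moderate→T0; High→T2.
Country B's best replies: T0→Free; T1→Moderate; T2→High; T3→High.
The unique mutual best reply is (T2, High), giving (9, 7).
Country B's commitment gain: 9 − 7 = 2.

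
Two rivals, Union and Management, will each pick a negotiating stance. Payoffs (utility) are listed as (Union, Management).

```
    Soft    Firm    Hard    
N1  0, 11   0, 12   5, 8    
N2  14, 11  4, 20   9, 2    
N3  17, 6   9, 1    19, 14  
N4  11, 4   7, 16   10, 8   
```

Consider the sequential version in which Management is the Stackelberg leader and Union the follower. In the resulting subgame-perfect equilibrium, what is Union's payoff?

19

Union best-responds to each possible Management move:
- Soft: BR = N3, leader payoff 6.
- Firm: BR = N3, leader payoff 1.
- Hard: BR = N3, leader payoff 14.
Maximizing over 6, 1, 14, Management chooses Hard. Subgame-perfect outcome: (N3, Hard) with payoffs (19, 14).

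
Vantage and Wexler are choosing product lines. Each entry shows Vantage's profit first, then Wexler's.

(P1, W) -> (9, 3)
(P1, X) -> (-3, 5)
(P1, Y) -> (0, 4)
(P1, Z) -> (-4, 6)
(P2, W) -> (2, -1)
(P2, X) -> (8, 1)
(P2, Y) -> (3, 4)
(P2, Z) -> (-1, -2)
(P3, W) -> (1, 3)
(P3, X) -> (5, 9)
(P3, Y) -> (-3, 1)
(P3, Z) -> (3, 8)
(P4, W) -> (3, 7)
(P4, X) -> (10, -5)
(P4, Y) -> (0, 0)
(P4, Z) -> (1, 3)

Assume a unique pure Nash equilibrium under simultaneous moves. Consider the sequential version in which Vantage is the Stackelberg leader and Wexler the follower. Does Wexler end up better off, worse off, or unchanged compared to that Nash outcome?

Work backward from Wexler's decision.
- P1: BR = Z, leader payoff -4.
- P2: BR = Y, leader payoff 3.
- P3: BR = X, leader payoff 5.
- P4: BR = W, leader payoff 3.
Among -4, 3, 5, 3, the best is 5 at P3. Subgame-perfect outcome: (P3, X) with payoffs (5, 9).
Now find the simultaneous Nash equilibrium.
Vantage's best replies: W→P1; X→P4; Y→P2; Z→P3.
Wexler's best replies: P1→Z; P2→Y; P3→X; P4→W.
The unique mutual best reply is (P2, Y), giving (3, 4).
Wexler earns 9 sequentially versus 4 at the Nash outcome: better off.

better off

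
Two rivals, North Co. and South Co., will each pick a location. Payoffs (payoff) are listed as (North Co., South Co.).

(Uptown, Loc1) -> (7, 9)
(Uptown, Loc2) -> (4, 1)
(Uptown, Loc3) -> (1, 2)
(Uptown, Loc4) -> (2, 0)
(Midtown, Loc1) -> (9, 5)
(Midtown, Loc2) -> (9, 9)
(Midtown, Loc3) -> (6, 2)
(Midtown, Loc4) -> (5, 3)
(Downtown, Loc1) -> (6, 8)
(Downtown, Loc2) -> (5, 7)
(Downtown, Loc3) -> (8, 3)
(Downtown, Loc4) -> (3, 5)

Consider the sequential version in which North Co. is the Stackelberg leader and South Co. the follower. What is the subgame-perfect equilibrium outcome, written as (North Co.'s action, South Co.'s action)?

Solve by backward induction (North Co. leads).
- Uptown: South Co. compares 9, 1, 2, 0 and picks Loc1; North Co. would get 7.
- Midtown: South Co. compares 5, 9, 2, 3 and picks Loc2; North Co. would get 9.
- Downtown: South Co. compares 8, 7, 3, 5 and picks Loc1; North Co. would get 6.
Among 7, 9, 6, the best is 9 at Midtown. Subgame-perfect outcome: (Midtown, Loc2) with payoffs (9, 9).

(Midtown, Loc2)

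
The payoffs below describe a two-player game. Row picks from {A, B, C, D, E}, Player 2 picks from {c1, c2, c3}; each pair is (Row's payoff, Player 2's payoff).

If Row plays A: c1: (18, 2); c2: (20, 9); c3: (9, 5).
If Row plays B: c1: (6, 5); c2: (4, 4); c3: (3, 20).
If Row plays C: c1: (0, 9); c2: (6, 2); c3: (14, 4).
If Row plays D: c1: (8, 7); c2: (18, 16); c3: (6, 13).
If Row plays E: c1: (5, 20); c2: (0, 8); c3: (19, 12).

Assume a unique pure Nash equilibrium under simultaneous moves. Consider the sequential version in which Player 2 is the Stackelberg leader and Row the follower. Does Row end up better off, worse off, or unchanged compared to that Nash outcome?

worse off

Row best-responds to each possible Player 2 move:
- c1: BR = A, leader payoff 2.
- c2: BR = A, leader payoff 9.
- c3: BR = E, leader payoff 12.
Among 2, 9, 12, the best is 12 at c3. Subgame-perfect outcome: (E, c3) with payoffs (19, 12).
For the simultaneous game, intersect best replies.
Row's best replies: c1→A; c2→A; c3→E.
Player 2's best replies: A→c2; B→c3; C→c1; D→c2; E→c1.
Only (A, c2) has each player best-responding; Nash payoffs (20, 9).
Row earns 19 sequentially versus 20 at the Nash outcome: worse off.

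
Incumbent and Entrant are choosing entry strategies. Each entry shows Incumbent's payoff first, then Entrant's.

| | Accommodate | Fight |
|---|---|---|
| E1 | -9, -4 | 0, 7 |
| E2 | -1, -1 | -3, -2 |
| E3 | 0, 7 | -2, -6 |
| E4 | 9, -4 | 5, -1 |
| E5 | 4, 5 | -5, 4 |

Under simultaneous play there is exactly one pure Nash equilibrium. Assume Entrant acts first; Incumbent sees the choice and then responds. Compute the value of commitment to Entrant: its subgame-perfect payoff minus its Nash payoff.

Solve by backward induction (Entrant leads).
- Accommodate → Incumbent plays E4 (best of -9, -1, 0, 9, 4); Entrant gets -4.
- Fight → Incumbent plays E4 (best of 0, -3, -2, 5, -5); Entrant gets -1.
Maximizing over -4, -1, Entrant chooses Fight. Subgame-perfect outcome: (E4, Fight) with payoffs (5, -1).
Under simultaneous play:
Incumbent's best replies: Accommodate→E4; Fight→E4.
Entrant's best replies: E1→Fight; E2→Accommodate; E3→Accommodate; E4→Fight; E5→Accommodate.
The unique mutual best reply is (E4, Fight), giving (5, -1).
Entrant's commitment gain: -1 − -1 = 0.

0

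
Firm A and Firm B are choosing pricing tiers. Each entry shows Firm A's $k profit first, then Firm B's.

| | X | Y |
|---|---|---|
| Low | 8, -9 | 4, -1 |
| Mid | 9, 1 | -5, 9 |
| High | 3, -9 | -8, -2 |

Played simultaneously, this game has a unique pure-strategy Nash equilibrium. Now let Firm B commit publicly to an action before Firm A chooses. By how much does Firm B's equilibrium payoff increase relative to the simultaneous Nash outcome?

2

Work backward from Firm A's decision.
- X → Firm A plays Mid (best of 8, 9, 3); Firm B gets 1.
- Y → Firm A plays Low (best of 4, -5, -8); Firm B gets -1.
Among 1, -1, the best is 1 at X. Subgame-perfect outcome: (Mid, X) with payoffs (9, 1).
For the simultaneous game, intersect best replies.
Firm A's best replies: X→Mid; Y→Low.
Firm B's best replies: Low→Y; Mid→Y; High→Y.
The unique mutual best reply is (Low, Y), giving (4, -1).
Firm B's commitment gain: 1 − -1 = 2.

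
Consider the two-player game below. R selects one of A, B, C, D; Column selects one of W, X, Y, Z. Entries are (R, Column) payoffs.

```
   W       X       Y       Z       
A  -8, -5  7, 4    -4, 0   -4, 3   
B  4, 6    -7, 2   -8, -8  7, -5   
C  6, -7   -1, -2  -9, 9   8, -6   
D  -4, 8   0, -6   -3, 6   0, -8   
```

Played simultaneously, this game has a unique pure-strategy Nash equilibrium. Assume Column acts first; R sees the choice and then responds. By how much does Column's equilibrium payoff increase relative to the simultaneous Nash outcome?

2

R best-responds to each possible Column move:
- W: BR = C, leader payoff -7.
- X: BR = A, leader payoff 4.
- Y: BR = D, leader payoff 6.
- Z: BR = C, leader payoff -6.
Column's induced payoffs are -7, 4, 6, -6, so Column commits to Y. Subgame-perfect outcome: (D, Y) with payoffs (-3, 6).
Now find the simultaneous Nash equilibrium.
R's best replies: W→C; X→A; Y→D; Z→C.
Column's best replies: A→X; B→W; C→Y; D→W.
The unique mutual best reply is (A, X), giving (7, 4).
Column's commitment gain: 6 − 4 = 2.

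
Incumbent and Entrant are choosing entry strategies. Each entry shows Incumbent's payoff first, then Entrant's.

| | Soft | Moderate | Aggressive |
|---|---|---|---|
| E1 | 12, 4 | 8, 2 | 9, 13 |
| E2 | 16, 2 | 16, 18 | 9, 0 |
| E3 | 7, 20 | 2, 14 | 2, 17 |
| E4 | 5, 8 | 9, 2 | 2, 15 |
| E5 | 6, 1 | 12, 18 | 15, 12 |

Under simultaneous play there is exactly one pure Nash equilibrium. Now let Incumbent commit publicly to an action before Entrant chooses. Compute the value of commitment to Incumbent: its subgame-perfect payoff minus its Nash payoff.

Work backward from Entrant's decision.
- E1: BR = Aggressive, leader payoff 9.
- E2: BR = Moderate, leader payoff 16.
- E3: BR = Soft, leader payoff 7.
- E4: BR = Aggressive, leader payoff 2.
- E5: BR = Moderate, leader payoff 12.
Maximizing over 9, 16, 7, 2, 12, Incumbent chooses E2. Subgame-perfect outcome: (E2, Moderate) with payoffs (16, 18).
For the simultaneous game, intersect best replies.
Incumbent's best replies: Soft→E2; Moderate→E2; Aggressive→E5.
Entrant's best replies: E1→Aggressive; E2→Moderate; E3→Soft; E4→Aggressive; E5→Moderate.
Only (E2, Moderate) has each player best-responding; Nash payoffs (16, 18).
Incumbent's commitment gain: 16 − 16 = 0.

0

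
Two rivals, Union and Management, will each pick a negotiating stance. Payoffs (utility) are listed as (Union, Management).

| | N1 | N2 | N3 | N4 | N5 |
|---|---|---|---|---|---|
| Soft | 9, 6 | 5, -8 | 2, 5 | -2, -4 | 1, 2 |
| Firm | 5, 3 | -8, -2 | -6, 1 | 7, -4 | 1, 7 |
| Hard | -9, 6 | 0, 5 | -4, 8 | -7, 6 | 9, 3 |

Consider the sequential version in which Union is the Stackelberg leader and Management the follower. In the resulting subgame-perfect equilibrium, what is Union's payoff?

9

Work backward from Management's decision.
- Soft: Management compares 6, -8, 5, -4, 2 and picks N1; Union would get 9.
- Firm: Management compares 3, -2, 1, -4, 7 and picks N5; Union would get 1.
- Hard: Management compares 6, 5, 8, 6, 3 and picks N3; Union would get -4.
Maximizing over 9, 1, -4, Union chooses Soft. Subgame-perfect outcome: (Soft, N1) with payoffs (9, 6).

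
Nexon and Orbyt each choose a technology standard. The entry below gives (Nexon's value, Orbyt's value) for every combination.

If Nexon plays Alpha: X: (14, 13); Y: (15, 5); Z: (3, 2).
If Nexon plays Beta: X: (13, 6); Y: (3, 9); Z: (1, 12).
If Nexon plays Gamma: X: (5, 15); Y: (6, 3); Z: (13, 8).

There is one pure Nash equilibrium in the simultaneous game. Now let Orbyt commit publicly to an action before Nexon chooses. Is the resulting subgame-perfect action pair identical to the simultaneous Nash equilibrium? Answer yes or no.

yes

Work backward from Nexon's decision.
- X → Nexon plays Alpha (best of 14, 13, 5); Orbyt gets 13.
- Y → Nexon plays Alpha (best of 15, 3, 6); Orbyt gets 5.
- Z → Nexon plays Gamma (best of 3, 1, 13); Orbyt gets 8.
Maximizing over 13, 5, 8, Orbyt chooses X. Subgame-perfect outcome: (Alpha, X) with payoffs (14, 13).
Now find the simultaneous Nash equilibrium.
Nexon's best replies: X→Alpha; Y→Alpha; Z→Gamma.
Orbyt's best replies: Alpha→X; Beta→Z; Gamma→X.
Only (Alpha, X) has each player best-responding; Nash payoffs (14, 13).
Sequential outcome (Alpha, X) coincides with the Nash profile (Alpha, X).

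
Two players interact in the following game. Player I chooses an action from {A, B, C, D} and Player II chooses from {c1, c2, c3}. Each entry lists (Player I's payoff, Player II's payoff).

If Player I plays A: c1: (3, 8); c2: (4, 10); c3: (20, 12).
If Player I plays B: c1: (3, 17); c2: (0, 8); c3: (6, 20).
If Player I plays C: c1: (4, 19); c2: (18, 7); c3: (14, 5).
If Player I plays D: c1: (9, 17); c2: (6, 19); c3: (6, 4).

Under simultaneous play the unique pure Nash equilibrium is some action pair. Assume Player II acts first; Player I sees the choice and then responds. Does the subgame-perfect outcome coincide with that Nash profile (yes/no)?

Solve by backward induction (Player II leads).
- c1: Player I compares 3, 3, 4, 9 and picks D; Player II would get 17.
- c2: Player I compares 4, 0, 18, 6 and picks C; Player II would get 7.
- c3: Player I compares 20, 6, 14, 6 and picks A; Player II would get 12.
Maximizing over 17, 7, 12, Player II chooses c1. Subgame-perfect outcome: (D, c1) with payoffs (9, 17).
For the simultaneous game, intersect best replies.
Player I's best replies: c1→D; c2→C; c3→A.
Player II's best replies: A→c3; B→c3; C→c1; D→c2.
Only (A, c3) has each player best-responding; Nash payoffs (20, 12).
Sequential outcome (D, c1) differs from the Nash profile (A, c3).

no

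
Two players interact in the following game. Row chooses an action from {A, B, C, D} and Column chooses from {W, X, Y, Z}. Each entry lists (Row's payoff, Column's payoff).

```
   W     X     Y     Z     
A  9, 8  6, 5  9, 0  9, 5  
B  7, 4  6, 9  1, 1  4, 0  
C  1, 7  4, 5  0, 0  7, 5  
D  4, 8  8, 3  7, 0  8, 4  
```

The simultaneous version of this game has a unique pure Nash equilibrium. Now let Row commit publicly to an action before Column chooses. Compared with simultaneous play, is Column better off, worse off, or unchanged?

Column best-responds to each possible Row move:
- A → Column plays W (best of 8, 5, 0, 5); Row gets 9.
- B → Column plays X (best of 4, 9, 1, 0); Row gets 6.
- C → Column plays W (best of 7, 5, 0, 5); Row gets 1.
- D → Column plays W (best of 8, 3, 0, 4); Row gets 4.
Among 9, 6, 1, 4, the best is 9 at A. Subgame-perfect outcome: (A, W) with payoffs (9, 8).
Now find the simultaneous Nash equilibrium.
Row's best replies: W→A; X→D; Y→A; Z→A.
Column's best replies: A→W; B→X; C→W; D→W.
Only (A, W) has each player best-responding; Nash payoffs (9, 8).
Column earns 8 sequentially versus 8 at the Nash outcome: unchanged.

unchanged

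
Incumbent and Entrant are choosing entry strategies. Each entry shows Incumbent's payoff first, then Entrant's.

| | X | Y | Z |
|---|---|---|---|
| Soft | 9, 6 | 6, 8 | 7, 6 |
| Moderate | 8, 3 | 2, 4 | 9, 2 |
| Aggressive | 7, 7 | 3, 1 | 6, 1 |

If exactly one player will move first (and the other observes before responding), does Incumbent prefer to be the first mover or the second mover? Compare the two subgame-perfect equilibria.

first

If Incumbent leads: Entrant's best replies are Soft→Y, Moderate→Y, Aggressive→X; Incumbent's induced payoffs 6, 2, 7; outcome (Aggressive, X), payoffs (7, 7).
If Entrant leads: Incumbent's best replies are X→Soft, Y→Soft, Z→Moderate; Entrant's induced payoffs 6, 8, 2; outcome (Soft, Y), payoffs (6, 8).
Incumbent gets 7 moving first and 6 moving second, so Incumbent prefers to move first.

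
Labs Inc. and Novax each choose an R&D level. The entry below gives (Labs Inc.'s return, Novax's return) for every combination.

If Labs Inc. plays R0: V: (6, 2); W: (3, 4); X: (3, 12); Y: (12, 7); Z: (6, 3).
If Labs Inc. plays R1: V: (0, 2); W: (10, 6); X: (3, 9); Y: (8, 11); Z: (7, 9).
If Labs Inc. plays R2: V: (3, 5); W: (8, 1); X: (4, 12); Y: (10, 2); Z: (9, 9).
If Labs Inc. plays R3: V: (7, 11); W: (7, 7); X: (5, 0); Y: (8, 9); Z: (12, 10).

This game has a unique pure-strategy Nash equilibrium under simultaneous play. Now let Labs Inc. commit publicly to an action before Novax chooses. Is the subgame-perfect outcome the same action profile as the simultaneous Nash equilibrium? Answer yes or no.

no

Novax best-responds to each possible Labs Inc. move:
- R0: BR = X, leader payoff 3.
- R1: BR = Y, leader payoff 8.
- R2: BR = X, leader payoff 4.
- R3: BR = V, leader payoff 7.
Maximizing over 3, 8, 4, 7, Labs Inc. chooses R1. Subgame-perfect outcome: (R1, Y) with payoffs (8, 11).
Under simultaneous play:
Labs Inc.'s best replies: V→R3; W→R1; X→R3; Y→R0; Z→R3.
Novax's best replies: R0→X; R1→Y; R2→X; R3→V.
The unique mutual best reply is (R3, V), giving (7, 11).
Sequential outcome (R1, Y) differs from the Nash profile (R3, V).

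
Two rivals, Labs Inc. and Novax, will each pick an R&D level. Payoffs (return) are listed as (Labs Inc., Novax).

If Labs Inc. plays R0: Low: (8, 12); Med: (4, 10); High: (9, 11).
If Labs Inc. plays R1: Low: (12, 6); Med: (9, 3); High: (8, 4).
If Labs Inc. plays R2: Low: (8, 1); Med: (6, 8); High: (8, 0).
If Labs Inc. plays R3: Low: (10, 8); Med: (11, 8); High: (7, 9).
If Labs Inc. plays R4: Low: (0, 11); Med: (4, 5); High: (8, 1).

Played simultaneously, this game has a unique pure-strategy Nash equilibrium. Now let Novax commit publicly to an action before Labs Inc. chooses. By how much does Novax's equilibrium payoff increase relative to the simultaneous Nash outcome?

5

Labs Inc. best-responds to each possible Novax move:
- Low → Labs Inc. plays R1 (best of 8, 12, 8, 10, 0); Novax gets 6.
- Med → Labs Inc. plays R3 (best of 4, 9, 6, 11, 4); Novax gets 8.
- High → Labs Inc. plays R0 (best of 9, 8, 8, 7, 8); Novax gets 11.
Novax's induced payoffs are 6, 8, 11, so Novax commits to High. Subgame-perfect outcome: (R0, High) with payoffs (9, 11).
For the simultaneous game, intersect best replies.
Labs Inc.'s best replies: Low→R1; Med→R3; High→R0.
Novax's best replies: R0→Low; R1→Low; R2→Med; R3→High; R4→Low.
Only (R1, Low) has each player best-responding; Nash payoffs (12, 6).
Novax's commitment gain: 11 − 6 = 5.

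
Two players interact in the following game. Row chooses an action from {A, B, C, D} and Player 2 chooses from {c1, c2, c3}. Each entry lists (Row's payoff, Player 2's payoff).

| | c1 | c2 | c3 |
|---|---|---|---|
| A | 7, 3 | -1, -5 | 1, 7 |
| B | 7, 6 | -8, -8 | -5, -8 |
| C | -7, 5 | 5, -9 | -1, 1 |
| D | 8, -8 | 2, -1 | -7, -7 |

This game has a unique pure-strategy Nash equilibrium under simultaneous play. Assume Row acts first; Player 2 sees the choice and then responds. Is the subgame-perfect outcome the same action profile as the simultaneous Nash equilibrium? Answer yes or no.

Backward induction with Row moving first.
- A: Player 2 compares 3, -5, 7 and picks c3; Row would get 1.
- B: Player 2 compares 6, -8, -8 and picks c1; Row would get 7.
- C: Player 2 compares 5, -9, 1 and picks c1; Row would get -7.
- D: Player 2 compares -8, -1, -7 and picks c2; Row would get 2.
Row's induced payoffs are 1, 7, -7, 2, so Row commits to B. Subgame-perfect outcome: (B, c1) with payoffs (7, 6).
For the simultaneous game, intersect best replies.
Row's best replies: c1→D; c2→C; c3→A.
Player 2's best replies: A→c3; B→c1; C→c1; D→c2.
Only (A, c3) has each player best-responding; Nash payoffs (1, 7).
Sequential outcome (B, c1) differs from the Nash profile (A, c3).

no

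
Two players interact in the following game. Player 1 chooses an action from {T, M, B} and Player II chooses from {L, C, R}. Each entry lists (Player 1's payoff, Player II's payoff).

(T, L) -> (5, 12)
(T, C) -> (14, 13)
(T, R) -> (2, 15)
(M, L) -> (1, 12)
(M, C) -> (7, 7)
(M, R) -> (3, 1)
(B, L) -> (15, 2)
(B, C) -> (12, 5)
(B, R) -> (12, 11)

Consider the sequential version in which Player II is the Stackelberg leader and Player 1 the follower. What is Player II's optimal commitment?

C

Player 1 best-responds to each possible Player II move:
- L → Player 1 plays B (best of 5, 1, 15); Player II gets 2.
- C → Player 1 plays T (best of 14, 7, 12); Player II gets 13.
- R → Player 1 plays B (best of 2, 3, 12); Player II gets 11.
Among 2, 13, 11, the best is 13 at C. Subgame-perfect outcome: (T, C) with payoffs (14, 13).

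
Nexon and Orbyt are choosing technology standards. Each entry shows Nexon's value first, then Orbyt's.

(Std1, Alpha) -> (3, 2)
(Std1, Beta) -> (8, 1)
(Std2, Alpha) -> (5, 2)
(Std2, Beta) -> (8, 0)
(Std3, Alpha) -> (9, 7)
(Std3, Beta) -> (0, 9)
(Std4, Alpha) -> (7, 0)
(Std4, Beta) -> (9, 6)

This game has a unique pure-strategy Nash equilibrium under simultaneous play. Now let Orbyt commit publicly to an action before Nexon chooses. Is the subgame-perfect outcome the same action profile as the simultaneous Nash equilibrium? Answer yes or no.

Work backward from Nexon's decision.
- Alpha: BR = Std3, leader payoff 7.
- Beta: BR = Std4, leader payoff 6.
Among 7, 6, the best is 7 at Alpha. Subgame-perfect outcome: (Std3, Alpha) with payoffs (9, 7).
Now find the simultaneous Nash equilibrium.
Nexon's best replies: Alpha→Std3; Beta→Std4.
Orbyt's best replies: Std1→Alpha; Std2→Alpha; Std3→Beta; Std4→Beta.
The unique mutual best reply is (Std4, Beta), giving (9, 6).
Sequential outcome (Std3, Alpha) differs from the Nash profile (Std4, Beta).

no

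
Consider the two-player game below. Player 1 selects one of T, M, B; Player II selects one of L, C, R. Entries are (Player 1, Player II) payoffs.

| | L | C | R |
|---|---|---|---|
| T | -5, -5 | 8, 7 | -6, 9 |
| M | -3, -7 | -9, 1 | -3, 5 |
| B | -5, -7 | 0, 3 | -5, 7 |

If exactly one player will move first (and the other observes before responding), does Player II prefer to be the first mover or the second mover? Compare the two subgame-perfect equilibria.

If Player 1 leads: Player II's best replies are T→R, M→R, B→R; Player 1's induced payoffs -6, -3, -5; outcome (M, R), payoffs (-3, 5).
If Player II leads: Player 1's best replies are L→M, C→T, R→M; Player II's induced payoffs -7, 7, 5; outcome (T, C), payoffs (8, 7).
Player II gets 7 moving first and 5 moving second, so Player II prefers to move first.

first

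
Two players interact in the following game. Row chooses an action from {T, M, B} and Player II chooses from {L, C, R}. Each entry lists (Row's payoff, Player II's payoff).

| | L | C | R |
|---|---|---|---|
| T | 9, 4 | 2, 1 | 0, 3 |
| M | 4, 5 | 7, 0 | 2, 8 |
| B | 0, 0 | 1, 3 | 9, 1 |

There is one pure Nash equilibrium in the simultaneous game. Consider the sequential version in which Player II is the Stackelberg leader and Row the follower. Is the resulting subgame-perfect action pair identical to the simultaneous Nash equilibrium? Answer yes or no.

yes

Solve by backward induction (Player II leads).
- L: Row compares 9, 4, 0 and picks T; Player II would get 4.
- C: Row compares 2, 7, 1 and picks M; Player II would get 0.
- R: Row compares 0, 2, 9 and picks B; Player II would get 1.
Maximizing over 4, 0, 1, Player II chooses L. Subgame-perfect outcome: (T, L) with payoffs (9, 4).
Now find the simultaneous Nash equilibrium.
Row's best replies: L→T; C→M; R→B.
Player II's best replies: T→L; M→R; B→C.
Only (T, L) has each player best-responding; Nash payoffs (9, 4).
Sequential outcome (T, L) coincides with the Nash profile (T, L).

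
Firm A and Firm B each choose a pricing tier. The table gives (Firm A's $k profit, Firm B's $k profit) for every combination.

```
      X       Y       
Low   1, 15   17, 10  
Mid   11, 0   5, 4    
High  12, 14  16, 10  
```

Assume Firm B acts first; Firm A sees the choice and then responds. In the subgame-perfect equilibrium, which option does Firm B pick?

X

Solve by backward induction (Firm B leads).
- X → Firm A plays High (best of 1, 11, 12); Firm B gets 14.
- Y → Firm A plays Low (best of 17, 5, 16); Firm B gets 10.
Maximizing over 14, 10, Firm B chooses X. Subgame-perfect outcome: (High, X) with payoffs (12, 14).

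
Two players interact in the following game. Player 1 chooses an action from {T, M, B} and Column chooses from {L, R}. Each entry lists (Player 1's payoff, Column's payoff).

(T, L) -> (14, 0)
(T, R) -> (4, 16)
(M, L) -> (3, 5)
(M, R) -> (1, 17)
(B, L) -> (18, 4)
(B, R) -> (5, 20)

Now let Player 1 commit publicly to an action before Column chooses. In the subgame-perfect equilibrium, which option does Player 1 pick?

B

Backward induction with Player 1 moving first.
- T → Column plays R (best of 0, 16); Player 1 gets 4.
- M → Column plays R (best of 5, 17); Player 1 gets 1.
- B → Column plays R (best of 4, 20); Player 1 gets 5.
Among 4, 1, 5, the best is 5 at B. Subgame-perfect outcome: (B, R) with payoffs (5, 20).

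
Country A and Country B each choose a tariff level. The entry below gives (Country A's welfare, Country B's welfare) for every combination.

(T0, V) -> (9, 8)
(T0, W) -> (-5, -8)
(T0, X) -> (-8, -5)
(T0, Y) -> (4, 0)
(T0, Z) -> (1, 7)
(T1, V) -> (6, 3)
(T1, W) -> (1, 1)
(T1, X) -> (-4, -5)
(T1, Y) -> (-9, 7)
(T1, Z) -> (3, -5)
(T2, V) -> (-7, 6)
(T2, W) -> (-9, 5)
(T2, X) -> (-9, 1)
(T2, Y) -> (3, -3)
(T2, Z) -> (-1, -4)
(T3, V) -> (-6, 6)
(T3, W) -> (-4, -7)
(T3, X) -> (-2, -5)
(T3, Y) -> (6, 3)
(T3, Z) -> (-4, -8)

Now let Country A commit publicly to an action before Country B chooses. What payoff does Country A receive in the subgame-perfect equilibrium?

9

Solve by backward induction (Country A leads).
- T0: Country B compares 8, -8, -5, 0, 7 and picks V; Country A would get 9.
- T1: Country B compares 3, 1, -5, 7, -5 and picks Y; Country A would get -9.
- T2: Country B compares 6, 5, 1, -3, -4 and picks V; Country A would get -7.
- T3: Country B compares 6, -7, -5, 3, -8 and picks V; Country A would get -6.
Country A's induced payoffs are 9, -9, -7, -6, so Country A commits to T0. Subgame-perfect outcome: (T0, V) with payoffs (9, 8).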